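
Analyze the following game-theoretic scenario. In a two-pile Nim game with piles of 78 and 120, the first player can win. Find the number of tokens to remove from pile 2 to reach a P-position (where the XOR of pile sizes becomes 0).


Piles: 78 and 120
Current XOR: 78 XOR 120 = 54 (non-zero, so this is an N-position).
To make the XOR zero, we need to find a move that balances the piles.
For pile 2 (size 120): target = 120 XOR 54 = 78
We reduce pile 2 from 120 to 78.
Tokens removed: 120 - 78 = 42
Verification: 78 XOR 78 = 0

42


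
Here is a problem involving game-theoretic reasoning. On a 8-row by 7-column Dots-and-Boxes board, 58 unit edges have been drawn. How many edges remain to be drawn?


Grid: 8 x 7 boxes, i.e. 9 rows and 8 columns of dots.
Horizontal edges: (rows + 1) * cols = 9 * 7 = 63
Vertical edges: rows * (cols + 1) = 8 * 8 = 64
Total edges: 63 + 64 = 127
Edges drawn: 58
Remaining: 127 - 58 = 69

69


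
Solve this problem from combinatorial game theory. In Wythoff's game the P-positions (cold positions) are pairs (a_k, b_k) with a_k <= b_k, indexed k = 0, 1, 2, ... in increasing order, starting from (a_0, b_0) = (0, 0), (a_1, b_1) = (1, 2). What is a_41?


By Wythoff's theorem, a_k = floor(k * phi) and b_k = floor(k * phi^2) = a_k + k, where phi = (1 + sqrt(5))/2 is the golden ratio.
phi = (1 + sqrt(5))/2 = 1.618034
k = 41
k * phi = 41 * 1.618034 = 66.339394
a_41 = floor(k * phi) = 66

66


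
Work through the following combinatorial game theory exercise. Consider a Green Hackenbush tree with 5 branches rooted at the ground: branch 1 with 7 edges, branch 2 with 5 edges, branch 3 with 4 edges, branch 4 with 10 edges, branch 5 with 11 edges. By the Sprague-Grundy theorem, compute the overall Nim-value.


The tree has 5 branches from the ground vertex.
In Green Hackenbush, the Nim-value of a simple path of length k is k.
Branch 1: length 7, Nim-value = 7
Branch 2: length 5, Nim-value = 5
Branch 3: length 4, Nim-value = 4
Branch 4: length 10, Nim-value = 10
Branch 5: length 11, Nim-value = 11
Total Nim-value = XOR of all branch values:
0 XOR 7 = 7
7 XOR 5 = 2
2 XOR 4 = 6
6 XOR 10 = 12
12 XOR 11 = 7
Nim-value of the tree = 7

7


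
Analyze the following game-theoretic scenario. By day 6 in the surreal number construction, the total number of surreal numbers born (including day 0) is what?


Day 0: {|} = 0 is born. Count = 1.
Day n: the number of surreal numbers born by day n is 2^(n+1) - 1.
By day 0: 2^1 - 1 = 1
By day 1: 2^2 - 1 = 3
By day 2: 2^3 - 1 = 7
By day 3: 2^4 - 1 = 15
By day 4: 2^5 - 1 = 31
By day 5: 2^6 - 1 = 63
By day 6: 2^7 - 1 = 127
By day 6: 127 surreal numbers.

127


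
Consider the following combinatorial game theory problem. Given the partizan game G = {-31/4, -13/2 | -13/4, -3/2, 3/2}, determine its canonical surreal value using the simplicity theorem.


Left options: {-31/4, -13/2}, max = -13/2
Right options: {-13/4, -3/2, 3/2}, min = -13/4
All options are numbers and max(Left) < min(Right), so by the simplicity theorem the value is the simplest (earliest-born) number strictly between -13/2 and -13/4.
Integers -6 through -4 all lie strictly between -13/2 and -13/4.
Among integers, the simplest (lowest birthday = smallest |n|; 0 is born on day 0, +-n on day n) is -4.
No non-integer in the interval can be simpler: if x is a non-integer in the interval, then floor(x) or ceil(x) also lies in the interval (the interval contains an integer), and both are proper prefixes of x's sign expansion, i.e. born earlier. So the game value is -4.
Game value = -4

-4


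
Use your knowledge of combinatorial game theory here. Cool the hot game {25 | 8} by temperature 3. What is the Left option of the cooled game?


Original game: {25 | 8} (a switch {a | b} with a > b).
Cooling by t (for t below the temperature (a - b)/2 = 17/2) taxes each move by t: {a | b} cooled by t is {a - t | b + t}.
Cooling amount: t = 3
Cooled Left option: 25 - 3 = 22
Cooled Right option: 8 + 3 = 11
Cooled game: {22 | 11}
Left option = 22

22


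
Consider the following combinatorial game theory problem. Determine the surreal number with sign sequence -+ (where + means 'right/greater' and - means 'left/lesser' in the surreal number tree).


Sign expansion: -+
Rule: track bounds (lo, hi), initially (-inf, +inf). On '+', the current value becomes lo and we move to the simplest number in (value, hi): value + 1 if hi = +inf, otherwise the midpoint (value + hi)/2. On '-', the current value becomes hi and we move to value - 1 if lo = -inf, otherwise the midpoint (lo + value)/2.
Start at 0.
Step 1: sign = -, move left. Bounds: (-inf, 0). Value = -1
Step 2: sign = +, move right. Bounds: (-1, 0). Value = -1/2
The surreal number with sign expansion -+ is -1/2.

-1/2


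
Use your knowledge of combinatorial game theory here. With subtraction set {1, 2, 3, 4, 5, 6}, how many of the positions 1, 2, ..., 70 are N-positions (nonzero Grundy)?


Subtraction set S = {1, 2, 3, 4, 5, 6}, so G(n) = n mod 7.
G(n) = 0 when n is a multiple of 7.
Multiples of 7 in [1, 70]: 10
N-positions (nonzero Grundy) = 70 - 10 = 60

60


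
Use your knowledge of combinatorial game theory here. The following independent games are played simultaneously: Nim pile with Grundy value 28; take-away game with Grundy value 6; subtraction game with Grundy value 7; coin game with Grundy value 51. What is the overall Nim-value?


By the Sprague-Grundy theorem, the Grundy value of a sum of games is the XOR of individual Grundy values.
Nim pile: Grundy value = 28. Running XOR: 0 XOR 28 = 28
take-away game: Grundy value = 6. Running XOR: 28 XOR 6 = 26
subtraction game: Grundy value = 7. Running XOR: 26 XOR 7 = 29
coin game: Grundy value = 51. Running XOR: 29 XOR 51 = 46
The combined Grundy value is 46.

46


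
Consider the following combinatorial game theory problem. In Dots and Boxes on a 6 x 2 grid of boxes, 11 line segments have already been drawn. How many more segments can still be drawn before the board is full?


Grid: 6 x 2 boxes, i.e. 7 rows and 3 columns of dots.
Horizontal edges: (rows + 1) * cols = 7 * 2 = 14
Vertical edges: rows * (cols + 1) = 6 * 3 = 18
Total edges: 14 + 18 = 32
Edges drawn: 11
Remaining: 32 - 11 = 21

21


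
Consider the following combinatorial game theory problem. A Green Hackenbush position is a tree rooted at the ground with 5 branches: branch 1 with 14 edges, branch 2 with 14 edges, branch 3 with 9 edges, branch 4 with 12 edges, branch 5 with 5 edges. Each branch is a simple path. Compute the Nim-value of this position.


The tree has 5 branches from the ground vertex.
In Green Hackenbush, the Nim-value of a simple path of length k is k.
Branch 1: length 14, Nim-value = 14
Branch 2: length 14, Nim-value = 14
Branch 3: length 9, Nim-value = 9
Branch 4: length 12, Nim-value = 12
Branch 5: length 5, Nim-value = 5
Total Nim-value = XOR of all branch values:
0 XOR 14 = 14
14 XOR 14 = 0
0 XOR 9 = 9
9 XOR 12 = 5
5 XOR 5 = 0
Nim-value of the tree = 0

0


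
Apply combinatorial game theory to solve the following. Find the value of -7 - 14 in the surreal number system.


x = -7, y = 14
x - y = -7 - 14 = -21

-21


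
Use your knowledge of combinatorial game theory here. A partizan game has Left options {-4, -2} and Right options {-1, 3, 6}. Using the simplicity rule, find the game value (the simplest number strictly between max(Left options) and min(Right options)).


Left options: {-4, -2}, max = -2
Right options: {-1, 3, 6}, min = -1
All options are numbers and max(Left) < min(Right), so by the simplicity theorem the value is the simplest (earliest-born) number strictly between -2 and -1.
No integer lies strictly between -2 and -1, so the value is the dyadic rational m/2^k in the interval with the smallest k (then m odd); search k = 1, 2, ...:
Denominator 2: -3/2 lies strictly between -2 and -1 -- found.
The simplest number in the interval is -3/2.
Game value = -3/2

-3/2


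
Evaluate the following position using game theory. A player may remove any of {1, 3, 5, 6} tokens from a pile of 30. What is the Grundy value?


The subtraction set is S = {1, 3, 5, 6}.
G(k) = mex{ G(k - s) : s in S, s <= k }. We compute iteratively: G(0) = 0.
G(1) = mex({0}) = 1
G(2) = mex({1}) = 0
G(3) = mex({0}) = 1
G(4) = mex({1}) = 0
G(5) = mex({0}) = 1
G(6) = mex({0, 1}) = 2
G(7) = mex({0, 1, 2}) = 3
G(8) = mex({0, 1, 3}) = 2
G(9) = mex({0, 1, 2}) = 3
G(10) = mex({0, 1, 3}) = 2
G(11) = mex({1, 2}) = 0
G(12) = mex({0, 2, 3}) = 1
G(13) = mex({1, 2, 3}) = 0
G(14) = mex({0, 2, 3}) = 1
G(15) = mex({1, 2, 3}) = 0
G(16) = mex({0, 2}) = 1
Observe that G(11)..G(16) = 0, 1, 0, 1, 0, 1 repeats G(0)..G(5) = 0, 1, 0, 1, 0, 1.
For k >= max(S) = 6, G(k) is determined by the previous 6 values G(k-6)..G(k-1); a window of 6 consecutive values has recurred shifted by 11, so by induction G(k + 11) = G(k) for all k >= 0: the sequence is periodic from the start with period 11.
One period: G(0..10) = 0, 1, 0, 1, 0, 1, 2, 3, 2, 3, 2.
30 mod 11 = 8, so G(30) = G(8) = 2.

2


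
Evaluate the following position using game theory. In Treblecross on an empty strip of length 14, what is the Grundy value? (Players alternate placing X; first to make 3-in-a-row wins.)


Treblecross: place X on empty cells; 3-in-a-row wins.
Playing within two cells of an existing X lets the opponent win at once, so sensible play treats the cells i-2..i+2 around each X as dead. The player left with no safe cell loses, so this is a normal-play take-away game on strips of safe cells.
Placing X at cell i (0-indexed) of a strip of k safe cells leaves independent strips of sizes max(0, i-2) and max(0, k-i-3). Hence G(k) = mex{ G(max(0,i-2)) XOR G(max(0,k-i-3)) : 0 <= i < k }, with G(0) = 0.
G(1): splits (0,0):0^0=0 -> mex({0}) = 1
G(2): splits (0,0):0^0=0 -> mex({0}) = 1
G(3): splits (0,0):0^0=0 -> mex({0}) = 1
G(4): splits (0,1):0^1=1 (0,0):0^0=0 -> mex({0, 1}) = 2
G(5): splits (0,2):0^1=1 (0,1):0^1=1 (0,0):0^0=0 -> mex({0, 1}) = 2
G(6) = mex({1}) = 0
G(7) = mex({0, 1, 2}) = 3
G(8) = mex({0, 1, 2}) = 3
G(9) = mex({0, 2}) = 1
G(10) = mex({0, 2, 3}) = 1
G(11) = mex({0, 3}) = 1
G(12) = mex({1, 3}) = 0
G(13) = mex({0, 1, 2, 3}) = 4
G(14) = mex({0, 1, 2}) = 3
Therefore G(14) = 3.

3


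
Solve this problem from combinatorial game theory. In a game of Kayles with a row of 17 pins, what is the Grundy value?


Kayles: a move removes 1 or 2 adjacent pins from a contiguous row.
Removing pins from a row of k leaves two independent rows (a, b) with a + b = k - 1 (one pin) or a + b = k - 2 (two pins); an end removal gives a = 0.
By Sprague-Grundy, G(k) = mex{ G(a) XOR G(b) } over all these splits. G(0) = 0.
G(1): splits (0,0):0^0=0 -> mex({0}) = 1
G(2): splits (0,1):0^1=1 (0,0):0^0=0 -> mex({0, 1}) = 2
G(3): splits (0,2):0^2=2 (1,1):1^1=0 (0,1):0^1=1 -> mex({0, 1, 2}) = 3
G(4): splits (0,3):0^3=3 (1,2):1^2=3 (0,2):0^2=2 (1,1):1^1=0 -> mex({0, 2, 3}) = 1
G(5): splits (0,4):0^1=1 (1,3):1^3=2 (2,2):2^2=0 (0,3):0^3=3 (1,2):1^2=3 -> mex({0, 1, 2, 3}) = 4
G(6) = mex({0, 1, 2, 4}) = 3
G(7) = mex({0, 1, 3, 4, 5}) = 2
G(8) = mex({0, 2, 3, 5, 6}) = 1
G(9) = mex({0, 1, 2, 3, 6, 7}) = 4
G(10) = mex({0, 1, 3, 4, 5, 7}) = 2
G(11) = mex({0, 1, 2, 3, 4, 5}) = 6
G(12) = mex({0, 1, 2, 3, 5, 6, 7}) = 4
G(13) = mex({0, 2, 3, 4, 6, 7}) = 1
G(14) = mex({0, 1, 4, 5, 6, 7}) = 2
G(15) = mex({0, 1, 2, 3, 4, 5, 6}) = 7
G(16) = mex({0, 2, 3, 5, 6, 7}) = 1
G(17) = mex({0, 1, 2, 3, 5, 6, 7}) = 4
Therefore G(17) = 4.

4


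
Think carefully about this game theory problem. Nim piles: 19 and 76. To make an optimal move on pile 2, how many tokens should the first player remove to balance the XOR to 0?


Piles: 19 and 76
Current XOR: 19 XOR 76 = 95 (non-zero, so this is an N-position).
To make the XOR zero, we need to find a move that balances the piles.
For pile 2 (size 76): target = 76 XOR 95 = 19
We reduce pile 2 from 76 to 19.
Tokens removed: 76 - 19 = 57
Verification: 19 XOR 19 = 0

57


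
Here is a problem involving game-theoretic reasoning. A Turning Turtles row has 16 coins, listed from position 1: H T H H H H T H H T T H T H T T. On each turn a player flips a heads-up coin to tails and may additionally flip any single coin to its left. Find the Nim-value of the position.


Coins: H T H H H H T H H T T H T H T T
Key fact: a single head at position k behaves exactly like a Nim heap of size k (turning it to T and optionally flipping a coin at j < k corresponds to moving the heap from k to j, or to 0), and heads combine as a disjunctive sum (two heads at the same place would cancel, matching j XOR j = 0). So the Nim-value is the XOR of the 1-indexed positions of the heads.
Face-up positions (1-indexed): [1, 3, 4, 5, 6, 8, 9, 12, 14]
XOR 0 with 1: 0 XOR 1 = 1
XOR 1 with 3: 1 XOR 3 = 2
XOR 2 with 4: 2 XOR 4 = 6
XOR 6 with 5: 6 XOR 5 = 3
XOR 3 with 6: 3 XOR 6 = 5
XOR 5 with 8: 5 XOR 8 = 13
XOR 13 with 9: 13 XOR 9 = 4
XOR 4 with 12: 4 XOR 12 = 8
XOR 8 with 14: 8 XOR 14 = 6
Nim-value = 6

6


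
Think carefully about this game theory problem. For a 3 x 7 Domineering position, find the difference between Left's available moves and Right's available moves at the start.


Board is 3 x 7 (rows x cols).
Left (vertical) placements: (rows-1) * cols = 2 * 7 = 14
Right (horizontal) placements: rows * (cols-1) = 3 * 6 = 18
Advantage = Left - Right = 14 - 18 = -4

-4


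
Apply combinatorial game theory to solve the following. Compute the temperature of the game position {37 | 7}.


The game is {37 | 7}, a switch {a | b} with numbers a > b.
Cooling {a | b} by t gives {a - t | b + t}, which stops being hot when a - t = b + t, i.e. at t = (a - b)/2. So the temperature of a switch is (a - b)/2.
Temperature = (Left option - Right option) / 2
= (37 - (7)) / 2
= 30 / 2
= 15

15


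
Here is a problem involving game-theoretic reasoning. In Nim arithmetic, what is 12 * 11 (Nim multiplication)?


Nim multiplication is bilinear over XOR: (u XOR v) * w = (u*w) XOR (v*w).
So we split each operand into its bit components and XOR the pairwise Nim products.
12 = 4 + 8 (as XOR of powers of 2).
11 = 1 + 2 + 8 (as XOR of powers of 2).
Using the standard Nim-product table on single bits:
  2*2 = 3,   2*4 = 8,   2*8 = 12,
  4*4 = 6,   4*8 = 11,  8*8 = 13,
and  1*x = x (identity), k*l = l*k (commutative).
Pairwise Nim products:
  4 * 1 = 4
  4 * 2 = 8
  4 * 8 = 11
  8 * 1 = 8
  8 * 2 = 12
  8 * 8 = 13
XOR them: 4 XOR 8 XOR 11 XOR 8 XOR 12 XOR 13 = 14.
Result: 12 * 11 = 14 (in Nim).

14


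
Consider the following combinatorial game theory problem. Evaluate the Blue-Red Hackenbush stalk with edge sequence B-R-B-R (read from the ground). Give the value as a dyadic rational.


Edges (from ground): B-R-B-R
By Berlekamp's sign-expansion rule, a Blue-Red Hackenbush stalk has the value of the surreal number whose sign sequence is the edge sequence with B -> + and R -> -.
Sign sequence: +-+-
Trace the sign expansion in the surreal number tree, starting from 0:
Edge 1: B (sign +) -> bounds (0, +inf), value = 1
Edge 2: R (sign -) -> bounds (0, 1), value = 1/2
Edge 3: B (sign +) -> bounds (1/2, 1), value = 3/4
Edge 4: R (sign -) -> bounds (1/2, 3/4), value = 5/8
Game value = 5/8

5/8


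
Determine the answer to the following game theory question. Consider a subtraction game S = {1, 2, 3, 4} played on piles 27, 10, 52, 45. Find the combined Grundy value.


Subtraction set: {1, 2, 3, 4}
For this subtraction set, G(n) = n mod 5 (period = max + 1 = 5).
Pile 1 (size 27): G(27) = 27 mod 5 = 2
Pile 2 (size 10): G(10) = 10 mod 5 = 0
Pile 3 (size 52): G(52) = 52 mod 5 = 2
Pile 4 (size 45): G(45) = 45 mod 5 = 0
Total Grundy value = XOR of all: 2 XOR 0 XOR 2 XOR 0 = 0

0


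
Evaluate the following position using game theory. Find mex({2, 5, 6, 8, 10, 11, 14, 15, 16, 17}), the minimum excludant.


Set = {2, 5, 6, 8, 10, 11, 14, 15, 16, 17}
0 is NOT in the set. This is the mex.
mex = 0

0


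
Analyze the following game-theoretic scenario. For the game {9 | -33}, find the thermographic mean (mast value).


Game = {9 | -33}, a switch {a | b} with numbers a > b.
Its thermograph has left wall a - t and right wall b + t, which meet at t = (a - b)/2, where both equal (a + b)/2. So the mast (mean value) is at (a + b)/2.
Mean = (9 + (-33))/2 = -24/2 = -12

-12


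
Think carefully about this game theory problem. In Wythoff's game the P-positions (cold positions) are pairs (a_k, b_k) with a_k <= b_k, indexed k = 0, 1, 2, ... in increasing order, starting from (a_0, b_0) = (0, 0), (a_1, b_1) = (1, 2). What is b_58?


By Wythoff's theorem, a_k = floor(k * phi) and b_k = floor(k * phi^2) = a_k + k, where phi = (1 + sqrt(5))/2 is the golden ratio.
phi = (1 + sqrt(5))/2 = 1.618034
phi^2 = phi + 1 = 2.618034
k = 58
k * phi^2 = 58 * 2.618034 = 151.845971
b_58 = floor(k * phi^2) = 151 (check: a_58 + k = 93 + 58 = 151)

151


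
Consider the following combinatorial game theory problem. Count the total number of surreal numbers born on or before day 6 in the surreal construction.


Day 0: {|} = 0 is born. Count = 1.
Day n: the number of surreal numbers born by day n is 2^(n+1) - 1.
By day 0: 2^1 - 1 = 1
By day 1: 2^2 - 1 = 3
By day 2: 2^3 - 1 = 7
By day 3: 2^4 - 1 = 15
By day 4: 2^5 - 1 = 31
By day 5: 2^6 - 1 = 63
By day 6: 2^7 - 1 = 127
By day 6: 127 surreal numbers.

127


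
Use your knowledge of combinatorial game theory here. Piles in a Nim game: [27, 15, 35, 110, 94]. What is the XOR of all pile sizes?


We need the XOR (exclusive or) of all pile sizes.
After XOR-ing pile 1 (size 27): 0 XOR 27 = 27
After XOR-ing pile 2 (size 15): 27 XOR 15 = 20
After XOR-ing pile 3 (size 35): 20 XOR 35 = 55
After XOR-ing pile 4 (size 110): 55 XOR 110 = 89
After XOR-ing pile 5 (size 94): 89 XOR 94 = 7
The Nim-value of this position is 7.

7


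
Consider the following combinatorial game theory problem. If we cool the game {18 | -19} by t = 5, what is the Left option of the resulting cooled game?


Original game: {18 | -19} (a switch {a | b} with a > b).
Cooling by t (for t below the temperature (a - b)/2 = 37/2) taxes each move by t: {a | b} cooled by t is {a - t | b + t}.
Cooling amount: t = 5
Cooled Left option: 18 - 5 = 13
Cooled Right option: -19 + 5 = -14
Cooled game: {13 | -14}
Left option = 13

13


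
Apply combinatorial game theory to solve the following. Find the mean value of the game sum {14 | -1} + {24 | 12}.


G1 = {14 | -1}, G2 = {24 | 12}
Each is a switch {a | b} with numbers a > b; its mean value is (a + b)/2, and mean value is additive over game sums: m(G1 + G2) = m(G1) + m(G2).
Mean of G1 = (14 + (-1))/2 = 13/2 = 13/2
Mean of G2 = (24 + (12))/2 = 36/2 = 18
Mean of G1 + G2 = 13/2 + 18 = 49/2

49/2


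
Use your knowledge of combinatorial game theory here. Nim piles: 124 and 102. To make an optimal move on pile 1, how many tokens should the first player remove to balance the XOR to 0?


Piles: 124 and 102
Current XOR: 124 XOR 102 = 26 (non-zero, so this is an N-position).
To make the XOR zero, we need to find a move that balances the piles.
For pile 1 (size 124): target = 124 XOR 26 = 102
We reduce pile 1 from 124 to 102.
Tokens removed: 124 - 102 = 22
Verification: 102 XOR 102 = 0

22


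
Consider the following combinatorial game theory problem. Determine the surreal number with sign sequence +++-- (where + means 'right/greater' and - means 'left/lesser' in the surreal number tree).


Sign expansion: +++--
Rule: track bounds (lo, hi), initially (-inf, +inf). On '+', the current value becomes lo and we move to the simplest number in (value, hi): value + 1 if hi = +inf, otherwise the midpoint (value + hi)/2. On '-', the current value becomes hi and we move to value - 1 if lo = -inf, otherwise the midpoint (lo + value)/2.
Start at 0.
Step 1: sign = +, move right. Bounds: (0, +inf). Value = 1
Step 2: sign = +, move right. Bounds: (1, +inf). Value = 2
Step 3: sign = +, move right. Bounds: (2, +inf). Value = 3
Step 4: sign = -, move left. Bounds: (2, 3). Value = 5/2
Step 5: sign = -, move left. Bounds: (2, 5/2). Value = 9/4
The surreal number with sign expansion +++-- is 9/4.

9/4


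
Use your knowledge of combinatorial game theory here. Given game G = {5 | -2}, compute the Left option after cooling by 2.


Original game: {5 | -2} (a switch {a | b} with a > b).
Cooling by t (for t below the temperature (a - b)/2 = 7/2) taxes each move by t: {a | b} cooled by t is {a - t | b + t}.
Cooling amount: t = 2
Cooled Left option: 5 - 2 = 3
Cooled Right option: -2 + 2 = 0
Cooled game: {3 | 0}
Left option = 3

3


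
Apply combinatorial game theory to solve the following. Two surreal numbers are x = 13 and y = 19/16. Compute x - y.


x = 13, y = 19/16
Converting to common denominator: 16
x = 208/16, y = 19/16
x - y = 13 - 19/16 = 189/16

189/16


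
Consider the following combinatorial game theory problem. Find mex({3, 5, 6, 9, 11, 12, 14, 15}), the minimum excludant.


Set = {3, 5, 6, 9, 11, 12, 14, 15}
0 is NOT in the set. This is the mex.
mex = 0

0


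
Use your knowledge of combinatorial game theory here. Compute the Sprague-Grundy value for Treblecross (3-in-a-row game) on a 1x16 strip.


Treblecross: place X on empty cells; 3-in-a-row wins.
Playing within two cells of an existing X lets the opponent win at once, so sensible play treats the cells i-2..i+2 around each X as dead. The player left with no safe cell loses, so this is a normal-play take-away game on strips of safe cells.
Placing X at cell i (0-indexed) of a strip of k safe cells leaves independent strips of sizes max(0, i-2) and max(0, k-i-3). Hence G(k) = mex{ G(max(0,i-2)) XOR G(max(0,k-i-3)) : 0 <= i < k }, with G(0) = 0.
G(1): splits (0,0):0^0=0 -> mex({0}) = 1
G(2): splits (0,0):0^0=0 -> mex({0}) = 1
G(3): splits (0,0):0^0=0 -> mex({0}) = 1
G(4): splits (0,1):0^1=1 (0,0):0^0=0 -> mex({0, 1}) = 2
G(5): splits (0,2):0^1=1 (0,1):0^1=1 (0,0):0^0=0 -> mex({0, 1}) = 2
G(6) = mex({1}) = 0
G(7) = mex({0, 1, 2}) = 3
G(8) = mex({0, 1, 2}) = 3
G(9) = mex({0, 2}) = 1
G(10) = mex({0, 2, 3}) = 1
G(11) = mex({0, 3}) = 1
G(12) = mex({1, 3}) = 0
G(13) = mex({0, 1, 2, 3}) = 4
G(14) = mex({0, 1, 2}) = 3
G(15) = mex({0, 1, 2}) = 3
G(16) = mex({0, 1, 2, 4}) = 3
Therefore G(16) = 3.

3


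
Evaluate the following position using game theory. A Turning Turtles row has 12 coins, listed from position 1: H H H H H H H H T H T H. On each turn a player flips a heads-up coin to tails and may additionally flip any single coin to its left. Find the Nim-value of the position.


Coins: H H H H H H H H T H T H
Key fact: a single head at position k behaves exactly like a Nim heap of size k (turning it to T and optionally flipping a coin at j < k corresponds to moving the heap from k to j, or to 0), and heads combine as a disjunctive sum (two heads at the same place would cancel, matching j XOR j = 0). So the Nim-value is the XOR of the 1-indexed positions of the heads.
Face-up positions (1-indexed): [1, 2, 3, 4, 5, 6, 7, 8, 10, 12]
XOR 0 with 1: 0 XOR 1 = 1
XOR 1 with 2: 1 XOR 2 = 3
XOR 3 with 3: 3 XOR 3 = 0
XOR 0 with 4: 0 XOR 4 = 4
XOR 4 with 5: 4 XOR 5 = 1
XOR 1 with 6: 1 XOR 6 = 7
XOR 7 with 7: 7 XOR 7 = 0
XOR 0 with 8: 0 XOR 8 = 8
XOR 8 with 10: 8 XOR 10 = 2
XOR 2 with 12: 2 XOR 12 = 14
Nim-value = 14

14


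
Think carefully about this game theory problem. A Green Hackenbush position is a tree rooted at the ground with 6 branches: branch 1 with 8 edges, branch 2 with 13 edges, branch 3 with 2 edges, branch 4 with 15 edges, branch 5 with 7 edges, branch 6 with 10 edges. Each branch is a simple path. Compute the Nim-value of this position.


The tree has 6 branches from the ground vertex.
In Green Hackenbush, the Nim-value of a simple path of length k is k.
Branch 1: length 8, Nim-value = 8
Branch 2: length 13, Nim-value = 13
Branch 3: length 2, Nim-value = 2
Branch 4: length 15, Nim-value = 15
Branch 5: length 7, Nim-value = 7
Branch 6: length 10, Nim-value = 10
Total Nim-value = XOR of all branch values:
0 XOR 8 = 8
8 XOR 13 = 5
5 XOR 2 = 7
7 XOR 15 = 8
8 XOR 7 = 15
15 XOR 10 = 5
Nim-value of the tree = 5

5


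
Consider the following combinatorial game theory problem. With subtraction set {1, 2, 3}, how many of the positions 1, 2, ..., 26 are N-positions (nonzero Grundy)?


Subtraction set S = {1, 2, 3}, so G(n) = n mod 4.
G(n) = 0 when n is a multiple of 4.
Multiples of 4 in [1, 26]: 6
N-positions (nonzero Grundy) = 26 - 6 = 20

20


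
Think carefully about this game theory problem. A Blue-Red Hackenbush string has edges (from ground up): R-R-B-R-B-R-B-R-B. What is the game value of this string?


Edges (from ground): R-R-B-R-B-R-B-R-B
By Berlekamp's sign-expansion rule, a Blue-Red Hackenbush stalk has the value of the surreal number whose sign sequence is the edge sequence with B -> + and R -> -.
Sign sequence: --+-+-+-+
Trace the sign expansion in the surreal number tree, starting from 0:
Edge 1: R (sign -) -> bounds (-inf, 0), value = -1
Edge 2: R (sign -) -> bounds (-inf, -1), value = -2
Edge 3: B (sign +) -> bounds (-2, -1), value = -3/2
Edge 4: R (sign -) -> bounds (-2, -3/2), value = -7/4
Edge 5: B (sign +) -> bounds (-7/4, -3/2), value = -13/8
Edge 6: R (sign -) -> bounds (-7/4, -13/8), value = -27/16
Edge 7: B (sign +) -> bounds (-27/16, -13/8), value = -53/32
Edge 8: R (sign -) -> bounds (-27/16, -53/32), value = -107/64
Edge 9: B (sign +) -> bounds (-107/64, -53/32), value = -213/128
Game value = -213/128

-213/128


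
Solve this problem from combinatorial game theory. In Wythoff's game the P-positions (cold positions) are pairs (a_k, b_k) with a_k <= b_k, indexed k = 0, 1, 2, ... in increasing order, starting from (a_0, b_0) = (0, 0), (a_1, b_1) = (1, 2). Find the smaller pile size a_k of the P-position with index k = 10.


By Wythoff's theorem, a_k = floor(k * phi) and b_k = floor(k * phi^2) = a_k + k, where phi = (1 + sqrt(5))/2 is the golden ratio.
phi = (1 + sqrt(5))/2 = 1.618034
k = 10
k * phi = 10 * 1.618034 = 16.180340
a_10 = floor(k * phi) = 16

16


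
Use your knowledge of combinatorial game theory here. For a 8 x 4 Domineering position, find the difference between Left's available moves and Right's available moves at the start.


Board is 8 x 4 (rows x cols).
Left (vertical) placements: (rows-1) * cols = 7 * 4 = 28
Right (horizontal) placements: rows * (cols-1) = 8 * 3 = 24
Advantage = Left - Right = 28 - 24 = 4

4


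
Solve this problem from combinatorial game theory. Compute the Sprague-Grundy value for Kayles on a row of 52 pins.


Kayles: a move removes 1 or 2 adjacent pins from a contiguous row.
Removing pins from a row of k leaves two independent rows (a, b) with a + b = k - 1 (one pin) or a + b = k - 2 (two pins); an end removal gives a = 0.
By Sprague-Grundy, G(k) = mex{ G(a) XOR G(b) } over all these splits. G(0) = 0.
G(1): splits (0,0):0^0=0 -> mex({0}) = 1
G(2): splits (0,1):0^1=1 (0,0):0^0=0 -> mex({0, 1}) = 2
G(3): splits (0,2):0^2=2 (1,1):1^1=0 (0,1):0^1=1 -> mex({0, 1, 2}) = 3
G(4): splits (0,3):0^3=3 (1,2):1^2=3 (0,2):0^2=2 (1,1):1^1=0 -> mex({0, 2, 3}) = 1
G(5): splits (0,4):0^1=1 (1,3):1^3=2 (2,2):2^2=0 (0,3):0^3=3 (1,2):1^2=3 -> mex({0, 1, 2, 3}) = 4
G(6) = mex({0, 1, 2, 4}) = 3
G(7) = mex({0, 1, 3, 4, 5}) = 2
G(8) = mex({0, 2, 3, 5, 6}) = 1
G(9) = mex({0, 1, 2, 3, 6, 7}) = 4
G(10) = mex({0, 1, 3, 4, 5, 7}) = 2
G(11) = mex({0, 1, 2, 3, 4, 5}) = 6
G(12) = mex({0, 1, 2, 3, 5, 6, 7}) = 4
G(13) = mex({0, 2, 3, 4, 6, 7}) = 1
G(14) = mex({0, 1, 4, 5, 6, 7}) = 2
G(15) = mex({0, 1, 2, 3, 4, 5, 6}) = 7
G(16) = mex({0, 2, 3, 5, 6, 7}) = 1
G(17) = mex({0, 1, 2, 3, 5, 6, 7}) = 4
G(18) = mex({0, 1, 2, 4, 5, 6}) = 3
G(19) = mex({0, 1, 3, 4, 5, 7}) = 2
G(20) = mex({0, 2, 3, 4, 5, 6, 7}) = 1
G(21) = mex({0, 1, 2, 3, 5, 6, 7}) = 4
G(22) = mex({0, 1, 2, 3, 4, 5, 7}) = 6
G(23) = mex({0, 1, 2, 3, 4, 5, 6}) = 7
G(24) = mex({0, 1, 2, 3, 5, 6, 7}) = 4
G(25) = mex({0, 2, 3, 4, 6, 7}) = 1
G(26) = mex({0, 1, 3, 4, 5, 6, 7}) = 2
G(27) = mex({0, 1, 2, 3, 4, 5, 6, 7}) = 8
G(28) = mex({0, 1, 2, 3, 4, 6, 7, 8}) = 5
G(29) = mex({0, 1, 2, 3, 5, 6, 7, 8, 9}) = 4
G(30) = mex({0, 1, 2, 3, 4, 5, 6, 9, 10}) = 7
G(31) = mex({0, 1, 3, 4, 5, 7, 10, 11}) = 2
G(32) = mex({0, 2, 3, 4, 5, 6, 7, 9, 11}) = 1
G(33) = mex({0, 1, 2, 3, 4, 5, 6, 7, 9, 12}) = 8
G(34) = mex({0, 1, 2, 3, 4, 5, 7, 8, 11, 12}) = 6
G(35) = mex({0, 1, 2, 3, 4, 5, 6, 8, 9, 10, 11}) = 7
G(36) = mex({0, 1, 2, 3, 5, 6, 7, 9, 10}) = 4
G(37) = mex({0, 2, 3, 4, 6, 7, 9, 10, 11, 12}) = 1
G(38) = mex({0, 1, 3, 4, 5, 6, 7, 9, 10, 11, 12}) = 2
G(39) = mex({0, 1, 2, 4, 5, 6, 7, 9, 10, 12, 14}) = 3
G(40) = mex({0, 2, 3, 4, 6, 7, 11, 12, 14}) = 1
G(41) = mex({0, 1, 2, 3, 5, 6, 7, 9, 10, 11, 12}) = 4
G(42) = mex({0, 1, 2, 3, 4, 5, 6, 9, 10}) = 7
G(43) = mex({0, 1, 3, 4, 5, 7, 9, 10, 12, 15}) = 2
G(44) = mex({0, 2, 3, 4, 5, 6, 7, 9, 10, 12, 15}) = 1
G(45) = mex({0, 1, 2, 3, 4, 5, 6, 7, 9, 10, 12, 14}) = 8
G(46) = mex({0, 1, 3, 4, 5, 7, 8, 11, 12, 14}) = 2
G(47) = mex({0, 1, 2, 3, 4, 5, 6, 8, 9, 10, 11, 12}) = 7
G(48) = mex({0, 1, 2, 3, 5, 6, 7, 9, 10}) = 4
G(49) = mex({0, 2, 3, 4, 6, 7, 9, 10, 11, 12, 15}) = 1
G(50) = mex({0, 1, 4, 5, 6, 7, 9, 11, 12, 14, 15}) = 2
G(51) = mex({0, 1, 2, 3, 4, 5, 6, 7, 9, 12, 14, 15}) = 8
G(52) = mex({0, 2, 3, 4, 5, 6, 7, 8, 11, 12, 15}) = 1
Therefore G(52) = 1.

1


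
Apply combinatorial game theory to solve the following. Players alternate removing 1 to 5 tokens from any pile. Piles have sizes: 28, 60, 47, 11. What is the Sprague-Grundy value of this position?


Subtraction set: {1, 2, 3, 4, 5}
For this subtraction set, G(n) = n mod 6 (period = max + 1 = 6).
Pile 1 (size 28): G(28) = 28 mod 6 = 4
Pile 2 (size 60): G(60) = 60 mod 6 = 0
Pile 3 (size 47): G(47) = 47 mod 6 = 5
Pile 4 (size 11): G(11) = 11 mod 6 = 5
Total Grundy value = XOR of all: 4 XOR 0 XOR 5 XOR 5 = 4

4


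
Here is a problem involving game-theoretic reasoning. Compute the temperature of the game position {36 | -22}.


The game is {36 | -22}, a switch {a | b} with numbers a > b.
Cooling {a | b} by t gives {a - t | b + t}, which stops being hot when a - t = b + t, i.e. at t = (a - b)/2. So the temperature of a switch is (a - b)/2.
Temperature = (Left option - Right option) / 2
= (36 - (-22)) / 2
= 58 / 2
= 29

29


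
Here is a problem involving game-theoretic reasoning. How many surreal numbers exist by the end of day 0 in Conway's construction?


Day 0: {|} = 0 is born. Count = 1.
Day n: the number of surreal numbers born by day n is 2^(n+1) - 1.
By day 0: 2^1 - 1 = 1
By day 0: 1 surreal numbers.

1


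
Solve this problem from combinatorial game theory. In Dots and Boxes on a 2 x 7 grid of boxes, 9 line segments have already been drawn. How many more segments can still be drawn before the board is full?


Grid: 2 x 7 boxes, i.e. 3 rows and 8 columns of dots.
Horizontal edges: (rows + 1) * cols = 3 * 7 = 21
Vertical edges: rows * (cols + 1) = 2 * 8 = 16
Total edges: 21 + 16 = 37
Edges drawn: 9
Remaining: 37 - 9 = 28

28


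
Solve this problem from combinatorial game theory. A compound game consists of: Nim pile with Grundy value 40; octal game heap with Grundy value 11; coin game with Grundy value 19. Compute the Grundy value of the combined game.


By the Sprague-Grundy theorem, the Grundy value of a sum of games is the XOR of individual Grundy values.
Nim pile: Grundy value = 40. Running XOR: 0 XOR 40 = 40
octal game heap: Grundy value = 11. Running XOR: 40 XOR 11 = 35
coin game: Grundy value = 19. Running XOR: 35 XOR 19 = 48
The combined Grundy value is 48.

48


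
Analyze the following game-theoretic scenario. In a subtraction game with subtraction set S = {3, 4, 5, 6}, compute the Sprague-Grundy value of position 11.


The subtraction set is S = {3, 4, 5, 6}.
G(k) = mex{ G(k - s) : s in S, s <= k }. We compute iteratively: G(0) = 0.
G(1) = mex({}) = 0
G(2) = mex({}) = 0
G(3) = mex({0}) = 1
G(4) = mex({0}) = 1
G(5) = mex({0}) = 1
G(6) = mex({0, 1}) = 2
G(7) = mex({0, 1}) = 2
G(8) = mex({0, 1}) = 2
G(9) = mex({1, 2}) = 0
G(10) = mex({1, 2}) = 0
G(11) = mex({1, 2}) = 0
Therefore G(11) = 0.

0


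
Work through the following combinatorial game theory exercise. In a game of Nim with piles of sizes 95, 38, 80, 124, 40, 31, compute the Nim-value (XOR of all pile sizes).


We need the XOR (exclusive or) of all pile sizes.
After XOR-ing pile 1 (size 95): 0 XOR 95 = 95
After XOR-ing pile 2 (size 38): 95 XOR 38 = 121
After XOR-ing pile 3 (size 80): 121 XOR 80 = 41
After XOR-ing pile 4 (size 124): 41 XOR 124 = 85
After XOR-ing pile 5 (size 40): 85 XOR 40 = 125
After XOR-ing pile 6 (size 31): 125 XOR 31 = 98
The Nim-value of this position is 98.

98


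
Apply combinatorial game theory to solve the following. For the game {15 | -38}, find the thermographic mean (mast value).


Game = {15 | -38}, a switch {a | b} with numbers a > b.
Its thermograph has left wall a - t and right wall b + t, which meet at t = (a - b)/2, where both equal (a + b)/2. So the mast (mean value) is at (a + b)/2.
Mean = (15 + (-38))/2 = -23/2 = -23/2

-23/2


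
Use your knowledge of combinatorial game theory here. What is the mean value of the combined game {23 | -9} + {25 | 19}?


G1 = {23 | -9}, G2 = {25 | 19}
Each is a switch {a | b} with numbers a > b; its mean value is (a + b)/2, and mean value is additive over game sums: m(G1 + G2) = m(G1) + m(G2).
Mean of G1 = (23 + (-9))/2 = 14/2 = 7
Mean of G2 = (25 + (19))/2 = 44/2 = 22
Mean of G1 + G2 = 7 + 22 = 29

29


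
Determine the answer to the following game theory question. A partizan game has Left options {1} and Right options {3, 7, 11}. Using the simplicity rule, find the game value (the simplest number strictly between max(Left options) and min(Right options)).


Left options: {1}, max = 1
Right options: {3, 7, 11}, min = 3
All options are numbers and max(Left) < min(Right), so by the simplicity theorem the value is the simplest (earliest-born) number strictly between 1 and 3.
The only integer strictly between 1 and 3 is 2.
No non-integer in the interval can be simpler: if x is a non-integer in the interval, then floor(x) or ceil(x) also lies in the interval (the interval contains an integer), and both are proper prefixes of x's sign expansion, i.e. born earlier. So the game value is 2.
Game value = 2

2


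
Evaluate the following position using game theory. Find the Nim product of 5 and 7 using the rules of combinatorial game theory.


Nim multiplication is bilinear over XOR: (u XOR v) * w = (u*w) XOR (v*w).
So we split each operand into its bit components and XOR the pairwise Nim products.
5 = 1 + 4 (as XOR of powers of 2).
7 = 1 + 2 + 4 (as XOR of powers of 2).
Using the standard Nim-product table on single bits:
  2*2 = 3,   2*4 = 8,   2*8 = 12,
  4*4 = 6,   4*8 = 11,  8*8 = 13,
and  1*x = x (identity), k*l = l*k (commutative).
Pairwise Nim products:
  1 * 1 = 1
  1 * 2 = 2
  1 * 4 = 4
  4 * 1 = 4
  4 * 2 = 8
  4 * 4 = 6
XOR them: 1 XOR 2 XOR 4 XOR 4 XOR 8 XOR 6 = 13.
Result: 5 * 7 = 13 (in Nim).

13


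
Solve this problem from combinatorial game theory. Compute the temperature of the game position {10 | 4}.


The game is {10 | 4}, a switch {a | b} with numbers a > b.
Cooling {a | b} by t gives {a - t | b + t}, which stops being hot when a - t = b + t, i.e. at t = (a - b)/2. So the temperature of a switch is (a - b)/2.
Temperature = (Left option - Right option) / 2
= (10 - (4)) / 2
= 6 / 2
= 3

3


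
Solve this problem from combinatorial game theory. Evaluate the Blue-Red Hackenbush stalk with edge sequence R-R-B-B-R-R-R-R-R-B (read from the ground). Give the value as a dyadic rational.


Edges (from ground): R-R-B-B-R-R-R-R-R-B
By Berlekamp's sign-expansion rule, a Blue-Red Hackenbush stalk has the value of the surreal number whose sign sequence is the edge sequence with B -> + and R -> -.
Sign sequence: --++-----+
Trace the sign expansion in the surreal number tree, starting from 0:
Edge 1: R (sign -) -> bounds (-inf, 0), value = -1
Edge 2: R (sign -) -> bounds (-inf, -1), value = -2
Edge 3: B (sign +) -> bounds (-2, -1), value = -3/2
Edge 4: B (sign +) -> bounds (-3/2, -1), value = -5/4
Edge 5: R (sign -) -> bounds (-3/2, -5/4), value = -11/8
Edge 6: R (sign -) -> bounds (-3/2, -11/8), value = -23/16
Edge 7: R (sign -) -> bounds (-3/2, -23/16), value = -47/32
Edge 8: R (sign -) -> bounds (-3/2, -47/32), value = -95/64
Edge 9: R (sign -) -> bounds (-3/2, -95/64), value = -191/128
Edge 10: B (sign +) -> bounds (-191/128, -95/64), value = -381/256
Game value = -381/256

-381/256


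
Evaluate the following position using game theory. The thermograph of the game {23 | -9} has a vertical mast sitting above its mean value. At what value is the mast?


Game = {23 | -9}, a switch {a | b} with numbers a > b.
Its thermograph has left wall a - t and right wall b + t, which meet at t = (a - b)/2, where both equal (a + b)/2. So the mast (mean value) is at (a + b)/2.
Mean = (23 + (-9))/2 = 14/2 = 7

7


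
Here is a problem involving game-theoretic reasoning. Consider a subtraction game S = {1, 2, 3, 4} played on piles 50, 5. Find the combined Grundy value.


Subtraction set: {1, 2, 3, 4}
For this subtraction set, G(n) = n mod 5 (period = max + 1 = 5).
Pile 1 (size 50): G(50) = 50 mod 5 = 0
Pile 2 (size 5): G(5) = 5 mod 5 = 0
Total Grundy value = XOR of all: 0 XOR 0 = 0

0


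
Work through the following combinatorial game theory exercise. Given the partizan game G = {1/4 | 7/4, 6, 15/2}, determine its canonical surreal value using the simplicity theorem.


Left options: {1/4}, max = 1/4
Right options: {7/4, 6, 15/2}, min = 7/4
All options are numbers and max(Left) < min(Right), so by the simplicity theorem the value is the simplest (earliest-born) number strictly between 1/4 and 7/4.
The only integer strictly between 1/4 and 7/4 is 1.
No non-integer in the interval can be simpler: if x is a non-integer in the interval, then floor(x) or ceil(x) also lies in the interval (the interval contains an integer), and both are proper prefixes of x's sign expansion, i.e. born earlier. So the game value is 1.
Game value = 1

1


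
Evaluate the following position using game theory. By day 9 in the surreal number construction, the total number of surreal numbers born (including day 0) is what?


Day 0: {|} = 0 is born. Count = 1.
Day n: the number of surreal numbers born by day n is 2^(n+1) - 1.
By day 0: 2^1 - 1 = 1
By day 1: 2^2 - 1 = 3
By day 2: 2^3 - 1 = 7
By day 3: 2^4 - 1 = 15
By day 4: 2^5 - 1 = 31
By day 5: 2^6 - 1 = 63
By day 6: 2^7 - 1 = 127
By day 7: 2^8 - 1 = 255
By day 8: 2^9 - 1 = 511
By day 9: 2^10 - 1 = 1023
By day 9: 1023 surreal numbers.

1023


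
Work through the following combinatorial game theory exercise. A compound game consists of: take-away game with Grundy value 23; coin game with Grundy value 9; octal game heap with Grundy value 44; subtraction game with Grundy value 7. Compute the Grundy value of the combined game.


By the Sprague-Grundy theorem, the Grundy value of a sum of games is the XOR of individual Grundy values.
take-away game: Grundy value = 23. Running XOR: 0 XOR 23 = 23
coin game: Grundy value = 9. Running XOR: 23 XOR 9 = 30
octal game heap: Grundy value = 44. Running XOR: 30 XOR 44 = 50
subtraction game: Grundy value = 7. Running XOR: 50 XOR 7 = 53
The combined Grundy value is 53.

53


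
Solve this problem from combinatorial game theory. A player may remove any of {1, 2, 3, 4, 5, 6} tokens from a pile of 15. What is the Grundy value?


The subtraction set is S = {1, 2, 3, 4, 5, 6}.
G(k) = mex{ G(k - s) : s in S, s <= k }. We compute iteratively: G(0) = 0.
G(1) = mex({0}) = 1
G(2) = mex({0, 1}) = 2
G(3) = mex({0, 1, 2}) = 3
G(4) = mex({0, 1, 2, 3}) = 4
G(5) = mex({0, 1, 2, 3, 4}) = 5
G(6) = mex({0, 1, 2, 3, 4, 5}) = 6
G(7) = mex({1, 2, 3, 4, 5, 6}) = 0
G(8) = mex({0, 2, 3, 4, 5, 6}) = 1
G(9) = mex({0, 1, 3, 4, 5, 6}) = 2
G(10) = mex({0, 1, 2, 4, 5, 6}) = 3
G(11) = mex({0, 1, 2, 3, 5, 6}) = 4
G(12) = mex({0, 1, 2, 3, 4, 6}) = 5
Observe that G(7)..G(12) = 0, 1, 2, 3, 4, 5 repeats G(0)..G(5) = 0, 1, 2, 3, 4, 5.
For k >= max(S) = 6, G(k) is determined by the previous 6 values G(k-6)..G(k-1); a window of 6 consecutive values has recurred shifted by 7, so by induction G(k + 7) = G(k) for all k >= 0: the sequence is periodic from the start with period 7.
One period: G(0..6) = 0, 1, 2, 3, 4, 5, 6.
15 mod 7 = 1, so G(15) = G(1) = 1.

1


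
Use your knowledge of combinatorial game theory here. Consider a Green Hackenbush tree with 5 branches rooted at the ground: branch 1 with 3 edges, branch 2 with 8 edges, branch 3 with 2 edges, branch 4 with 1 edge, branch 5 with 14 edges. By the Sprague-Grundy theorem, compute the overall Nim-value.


The tree has 5 branches from the ground vertex.
In Green Hackenbush, the Nim-value of a simple path of length k is k.
Branch 1: length 3, Nim-value = 3
Branch 2: length 8, Nim-value = 8
Branch 3: length 2, Nim-value = 2
Branch 4: length 1, Nim-value = 1
Branch 5: length 14, Nim-value = 14
Total Nim-value = XOR of all branch values:
0 XOR 3 = 3
3 XOR 8 = 11
11 XOR 2 = 9
9 XOR 1 = 8
8 XOR 14 = 6
Nim-value of the tree = 6

6
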